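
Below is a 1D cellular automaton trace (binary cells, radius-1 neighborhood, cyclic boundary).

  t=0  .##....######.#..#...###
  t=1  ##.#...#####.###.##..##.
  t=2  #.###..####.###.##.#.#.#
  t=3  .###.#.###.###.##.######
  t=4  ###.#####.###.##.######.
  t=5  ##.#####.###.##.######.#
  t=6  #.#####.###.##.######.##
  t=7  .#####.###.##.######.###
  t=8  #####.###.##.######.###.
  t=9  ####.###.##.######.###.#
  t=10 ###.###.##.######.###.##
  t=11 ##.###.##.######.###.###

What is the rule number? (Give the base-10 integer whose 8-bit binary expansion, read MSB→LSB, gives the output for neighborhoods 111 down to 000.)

  ### -> #   bit 7 = 1  t=0,i=8
  ##. -> .   bit 6 = 0  t=0,i=2
  #.# -> #   bit 5 = 1  t=0,i=0
  #.. -> #   bit 4 = 1  t=0,i=3
  .## -> #   bit 3 = 1  t=0,i=1
  .#. -> #   bit 2 = 1  t=0,i=14
  ..# -> .   bit 1 = 0  t=0,i=6
  ... -> .   bit 0 = 0  t=0,i=4
  bits 10111100 = 188

188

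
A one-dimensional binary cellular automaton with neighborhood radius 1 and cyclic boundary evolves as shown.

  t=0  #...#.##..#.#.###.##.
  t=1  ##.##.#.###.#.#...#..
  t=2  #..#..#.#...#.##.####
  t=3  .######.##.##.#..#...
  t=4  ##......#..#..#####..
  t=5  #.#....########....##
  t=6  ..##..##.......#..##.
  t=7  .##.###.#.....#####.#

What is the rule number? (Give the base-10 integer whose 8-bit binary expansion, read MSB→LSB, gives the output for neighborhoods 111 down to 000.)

30

  nb ###: next=.  (t=0,i=15, bit7=0)
  nb ##.: next=.  (t=0,i=7, bit6=0)
  nb #.#: next=.  (t=0,i=5, bit5=0)
  nb #..: next=#  (t=0,i=1, bit4=1)
  nb .##: next=#  (t=0,i=6, bit3=1)
  nb .#.: next=#  (t=0,i=0, bit2=1)
  nb ..#: next=#  (t=0,i=3, bit1=1)
  nb ...: next=.  (t=0,i=2, bit0=0)
  bits 00011110 = 30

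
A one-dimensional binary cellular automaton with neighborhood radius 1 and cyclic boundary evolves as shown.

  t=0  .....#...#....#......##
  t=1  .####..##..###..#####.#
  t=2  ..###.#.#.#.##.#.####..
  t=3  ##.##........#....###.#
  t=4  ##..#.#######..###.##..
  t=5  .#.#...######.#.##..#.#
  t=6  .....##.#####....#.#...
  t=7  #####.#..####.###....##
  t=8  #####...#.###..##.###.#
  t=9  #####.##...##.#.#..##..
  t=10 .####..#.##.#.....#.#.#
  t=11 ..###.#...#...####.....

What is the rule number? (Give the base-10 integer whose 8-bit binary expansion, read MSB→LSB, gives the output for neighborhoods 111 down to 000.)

195

  ### -> #   bit 7 = 1  t=1,i=2
  ##. -> #   bit 6 = 1  t=0,i=22
  #.# -> .   bit 5 = 0  t=1,i=0
  #.. -> .   bit 4 = 0  t=0,i=0
  .## -> .   bit 3 = 0  t=0,i=21
  .#. -> .   bit 2 = 0  t=0,i=5
  ..# -> #   bit 1 = 1  t=0,i=4
  ... -> #   bit 0 = 1  t=0,i=1
  bits 11000011 = 195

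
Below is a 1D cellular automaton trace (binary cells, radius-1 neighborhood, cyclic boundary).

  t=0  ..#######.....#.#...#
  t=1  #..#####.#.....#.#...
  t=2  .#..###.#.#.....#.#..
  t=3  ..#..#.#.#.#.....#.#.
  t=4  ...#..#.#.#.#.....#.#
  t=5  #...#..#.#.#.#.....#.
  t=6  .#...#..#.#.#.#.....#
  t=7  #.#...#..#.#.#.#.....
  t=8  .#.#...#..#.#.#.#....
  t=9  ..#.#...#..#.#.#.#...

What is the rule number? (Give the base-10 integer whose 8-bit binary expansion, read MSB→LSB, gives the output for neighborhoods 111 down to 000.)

176

  [7] ### => #  t=0,i=3
  [6] ##. => .  t=0,i=8
  [5] #.# => #  t=0,i=15
  [4] #.. => #  t=0,i=0
  [3] .## => .  t=0,i=2
  [2] .#. => .  t=0,i=14
  [1] ..# => .  t=0,i=1
  [0] ... => .  t=0,i=10
  bits 10110000 = 176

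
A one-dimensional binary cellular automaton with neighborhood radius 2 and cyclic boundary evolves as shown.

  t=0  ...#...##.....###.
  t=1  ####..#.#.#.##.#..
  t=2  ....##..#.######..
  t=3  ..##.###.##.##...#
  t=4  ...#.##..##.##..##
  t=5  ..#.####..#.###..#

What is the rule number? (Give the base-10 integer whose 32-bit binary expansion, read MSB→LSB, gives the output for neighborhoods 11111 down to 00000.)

2264234014

  [31] ##### => #  t=2,i=12
  [30] ####. => .  t=1,i=2
  [29] ###.# => .  t=3,i=7
  [28] ###.. => .  t=0,i=16
  [27] ##.## => .  t=3,i=4
  [26] ##.#. => #  t=1,i=14
  [25] ##..# => #  t=1,i=4
  [24] ##... => .  t=0,i=9
  [23] #.### => #  t=2,i=10
  [22] #.##. => #  t=1,i=12
  [21] #.#.# => #  t=1,i=8
  [20] #.#.. => #  t=1,i=15
  [19] #..## => .  t=1,i=17
  [18] #..#. => #  t=1,i=5
  [17] #...# => .  t=0,i=5
  [16] #.... => #  t=0,i=0
  [15] .#### => .  t=1,i=1
  [14] .###. => #  t=0,i=15
  [13] .##.# => #  t=1,i=13
  [12] .##.. => #  t=0,i=8
  [11] .#.## => #  t=1,i=11
  [10] .#.#. => .  t=1,i=7
  [9] .#..# => .  t=1,i=16
  [8] .#... => .  t=0,i=4
  [7] ..### => .  t=0,i=14
  [6] ..##. => .  t=0,i=7
  [5] ..#.# => .  t=1,i=6
  [4] ..#.. => #  t=0,i=3
  [3] ...## => #  t=0,i=6
  [2] ...#. => #  t=0,i=2
  [1] ....# => #  t=0,i=1
  [0] ..... => .  t=0,i=11
  bits 10000110111101010111100000011110 = 2264234014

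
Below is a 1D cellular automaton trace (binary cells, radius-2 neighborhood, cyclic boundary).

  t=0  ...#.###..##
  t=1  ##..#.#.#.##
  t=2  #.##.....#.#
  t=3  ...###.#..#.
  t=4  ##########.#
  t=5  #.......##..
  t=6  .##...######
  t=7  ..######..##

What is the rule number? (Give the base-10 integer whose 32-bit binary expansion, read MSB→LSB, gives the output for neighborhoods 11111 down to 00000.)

  [31] ##### => .  t=4,i=1
  [30] ####. => #  t=1,i=0
  [29] ###.# => #  t=3,i=5
  [28] ###.. => .  t=0,i=7
  [27] ##.## => .  t=2,i=1
  [26] ##.#. => #  t=3,i=6
  [25] ##..# => #  t=0,i=8
  [24] ##... => #  t=0,i=0
  [23] #.### => .  t=0,i=5
  [22] #.##. => .  t=2,i=2
  [21] #.#.# => .  t=1,i=6
  [20] #.#.. => #  t=3,i=7
  [19] #..## => .  t=0,i=9
  [18] #..#. => #  t=1,i=3
  [17] #...# => #  t=0,i=1
  [16] #.... => #  t=2,i=5
  [15] .#### => #  t=1,i=11
  [14] .###. => #  t=0,i=6
  [13] .##.# => .  t=2,i=0
  [12] .##.. => #  t=0,i=11
  [11] .#.## => #  t=0,i=4
  [10] .#.#. => .  t=1,i=5
  [9] .#..# => #  t=3,i=8
  [8] .#... => #  t=3,i=11
  [7] ..### => #  t=3,i=3
  [6] ..##. => #  t=0,i=10
  [5] ..#.# => .  t=0,i=3
  [4] ..#.. => .  t=3,i=10
  [3] ...## => #  t=3,i=2
  [2] ...#. => .  t=0,i=2
  [1] ....# => #  t=2,i=7
  [0] ..... => .  t=2,i=6
  bits 01100111000101111101101111001010 = 1729616842

1729616842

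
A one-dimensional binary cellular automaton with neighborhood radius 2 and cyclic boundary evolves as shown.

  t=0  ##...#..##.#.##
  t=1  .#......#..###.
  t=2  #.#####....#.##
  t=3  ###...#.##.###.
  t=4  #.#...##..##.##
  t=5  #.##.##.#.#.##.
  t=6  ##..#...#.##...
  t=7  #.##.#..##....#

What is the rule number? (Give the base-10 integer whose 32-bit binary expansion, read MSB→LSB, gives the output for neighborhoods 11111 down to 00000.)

  nb #####: next=.  (t=2,i=4, bit31=0)
  nb ####.: next=.  (t=0,i=0, bit30=0)
  nb ###.#: next=#  (t=2,i=0, bit29=1)
  nb ###..: next=#  (t=0,i=1, bit28=1)
  nb ##.##: next=#  (t=2,i=1, bit27=1)
  nb ##.#.: next=.  (t=0,i=10, bit26=0)
  nb ##..#: next=#  (t=1,i=14, bit25=1)
  nb ##...: next=.  (t=0,i=2, bit24=0)
  nb #.###: next=#  (t=0,i=13, bit23=1)
  nb #.##.: next=.  (t=3,i=8, bit22=0)
  nb #.#.#: next=#  (t=0,i=11, bit21=1)
  nb #.#..: next=#  (t=4,i=2, bit20=1)
  nb #..##: next=.  (t=0,i=7, bit19=0)
  nb #..#.: next=#  (t=1,i=0, bit18=1)
  nb #...#: next=.  (t=0,i=3, bit17=0)
  nb #....: next=#  (t=1,i=3, bit16=1)
  nb .####: next=.  (t=0,i=14, bit15=0)
  nb .###.: next=.  (t=1,i=12, bit14=0)
  nb .##.#: next=.  (t=0,i=9, bit13=0)
  nb .##..: next=.  (t=4,i=7, bit12=0)
  nb .#.##: next=#  (t=0,i=12, bit11=1)
  nb .#.#.: next=.  (t=5,i=9, bit10=0)
  nb .#..#: next=.  (t=0,i=6, bit9=0)
  nb .#...: next=#  (t=1,i=2, bit8=1)
  nb ..###: next=#  (t=1,i=11, bit7=1)
  nb ..##.: next=#  (t=0,i=8, bit6=1)
  nb ..#.#: next=#  (t=2,i=11, bit5=1)
  nb ..#..: next=.  (t=0,i=5, bit4=0)
  nb ...##: next=#  (t=4,i=5, bit3=1)
  nb ...#.: next=.  (t=0,i=4, bit2=0)
  nb ....#: next=#  (t=1,i=6, bit1=1)
  nb .....: next=#  (t=1,i=4, bit0=1)
  bits 00111010101101010000100111101011 = 984943083

984943083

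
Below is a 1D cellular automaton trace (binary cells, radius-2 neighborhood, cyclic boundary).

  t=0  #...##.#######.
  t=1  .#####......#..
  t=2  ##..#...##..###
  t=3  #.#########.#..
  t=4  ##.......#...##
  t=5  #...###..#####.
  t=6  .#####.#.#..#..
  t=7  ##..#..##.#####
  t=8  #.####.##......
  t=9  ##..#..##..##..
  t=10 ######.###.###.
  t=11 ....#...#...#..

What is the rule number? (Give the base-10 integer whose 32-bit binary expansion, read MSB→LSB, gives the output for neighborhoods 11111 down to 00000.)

  ##### -> .   bit 31 = 0  t=0,i=9
  ####. -> #   bit 30 = 1  t=0,i=12
  ###.# -> .   bit 29 = 0  t=0,i=13
  ###.. -> .   bit 28 = 0  t=1,i=5
  ##.## -> .   bit 27 = 0  t=0,i=6
  ##.#. -> .   bit 26 = 0  t=0,i=14
  ##..# -> #   bit 25 = 1  t=2,i=2
  ##... -> .   bit 24 = 0  t=1,i=6
  #.### -> .   bit 23 = 0  t=0,i=7
  #.##. -> #   bit 22 = 1  t=8,i=7
  #.#.# -> #   bit 21 = 1  t=6,i=7
  #.#.. -> .   bit 20 = 0  t=0,i=0
  #..## -> .   bit 19 = 0  t=2,i=11
  #..#. -> #   bit 18 = 1  t=2,i=3
  #...# -> #   bit 17 = 1  t=0,i=2
  #.... -> .   bit 16 = 0  t=1,i=7
  .#### -> .   bit 15 = 0  t=0,i=8
  .###. -> #   bit 14 = 1  t=5,i=5
  .##.# -> #   bit 13 = 1  t=0,i=5
  .##.. -> #   bit 12 = 1  t=2,i=9
  .#.## -> #   bit 11 = 1  t=3,i=1
  .#.#. -> #   bit 10 = 1  t=6,i=8
  .#..# -> #   bit 9 = 1  t=3,i=13
  .#... -> #   bit 8 = 1  t=0,i=1
  ..### -> #   bit 7 = 1  t=1,i=1
  ..##. -> #   bit 6 = 1  t=0,i=4
  ..#.# -> #   bit 5 = 1  t=3,i=0
  ..#.. -> #   bit 4 = 1  t=1,i=12
  ...## -> #   bit 3 = 1  t=0,i=3
  ...#. -> .   bit 2 = 0  t=1,i=11
  ....# -> .   bit 1 = 0  t=1,i=10
  ..... -> #   bit 0 = 1  t=1,i=8
  bits 01000010011001100111111111111001 = 1114013689

1114013689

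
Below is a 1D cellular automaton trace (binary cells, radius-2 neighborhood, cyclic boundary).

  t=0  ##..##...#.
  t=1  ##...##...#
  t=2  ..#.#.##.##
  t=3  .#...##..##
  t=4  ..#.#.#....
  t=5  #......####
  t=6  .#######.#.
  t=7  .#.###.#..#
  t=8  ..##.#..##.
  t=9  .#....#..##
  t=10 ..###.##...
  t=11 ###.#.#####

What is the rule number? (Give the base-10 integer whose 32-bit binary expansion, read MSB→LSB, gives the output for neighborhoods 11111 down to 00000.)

2714049435

  ##### -> #   bit 31 = 1  t=5,i=9
  ####. -> .   bit 30 = 0  t=5,i=10
  ###.# -> #   bit 29 = 1  t=6,i=7
  ###.. -> .   bit 28 = 0  t=1,i=1
  ##.## -> .   bit 27 = 0  t=2,i=8
  ##.#. -> .   bit 26 = 0  t=3,i=0
  ##..# -> .   bit 25 = 0  t=0,i=2
  ##... -> #   bit 24 = 1  t=0,i=6
  #.### -> #   bit 23 = 1  t=7,i=3
  #.##. -> #   bit 22 = 1  t=0,i=0
  #.#.# -> .   bit 21 = 0  t=2,i=4
  #.#.. -> .   bit 20 = 0  t=3,i=1
  #..## -> .   bit 19 = 0  t=0,i=3
  #..#. -> #   bit 18 = 1  t=2,i=1
  #...# -> .   bit 17 = 0  t=0,i=7
  #.... -> #   bit 16 = 1  t=4,i=8
  .#### -> .   bit 15 = 0  t=5,i=8
  .###. -> .   bit 14 = 0  t=1,i=0
  .##.# -> .   bit 13 = 0  t=2,i=7
  .##.. -> #   bit 12 = 1  t=0,i=1
  .#.## -> #   bit 11 = 1  t=0,i=10
  .#.#. -> .   bit 10 = 0  t=2,i=3
  .#..# -> #   bit 9 = 1  t=6,i=10
  .#... -> #   bit 8 = 1  t=3,i=2
  ..### -> #   bit 7 = 1  t=1,i=10
  ..##. -> .   bit 6 = 0  t=0,i=4
  ..#.# -> .   bit 5 = 0  t=0,i=9
  ..#.. -> #   bit 4 = 1  t=9,i=6
  ...## -> #   bit 3 = 1  t=1,i=4
  ...#. -> .   bit 2 = 0  t=0,i=8
  ....# -> #   bit 1 = 1  t=4,i=0
  ..... -> #   bit 0 = 1  t=4,i=9
  bits 10100001110001010001101110011011 = 2714049435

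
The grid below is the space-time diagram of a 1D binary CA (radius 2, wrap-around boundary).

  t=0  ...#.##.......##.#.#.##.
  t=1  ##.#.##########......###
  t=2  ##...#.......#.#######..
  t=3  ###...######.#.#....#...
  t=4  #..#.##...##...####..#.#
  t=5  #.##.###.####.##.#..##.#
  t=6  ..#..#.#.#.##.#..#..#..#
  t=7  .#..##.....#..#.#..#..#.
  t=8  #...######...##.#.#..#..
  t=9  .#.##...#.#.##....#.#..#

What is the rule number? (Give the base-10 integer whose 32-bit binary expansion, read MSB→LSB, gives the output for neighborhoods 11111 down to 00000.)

  ##### -> .   bit 31 = 0  t=1,i=7
  ####. -> #   bit 30 = 1  t=1,i=0
  ###.# -> #   bit 29 = 1  t=1,i=1
  ###.. -> .   bit 28 = 0  t=1,i=14
  ##.## -> .   bit 27 = 0  t=5,i=1
  ##.#. -> .   bit 26 = 0  t=0,i=16
  ##..# -> .   bit 25 = 0  t=2,i=22
  ##... -> #   bit 24 = 1  t=0,i=7
  #.### -> #   bit 23 = 1  t=1,i=5
  #.##. -> #   bit 22 = 1  t=0,i=5
  #.#.# -> .   bit 21 = 0  t=0,i=17
  #.#.. -> #   bit 20 = 1  t=3,i=15
  #..## -> .   bit 19 = 0  t=2,i=23
  #..#. -> #   bit 18 = 1  t=4,i=2
  #...# -> .   bit 17 = 0  t=2,i=3
  #.... -> #   bit 16 = 1  t=0,i=0
  .#### -> .   bit 15 = 0  t=1,i=6
  .###. -> .   bit 14 = 0  t=3,i=1
  .##.# -> .   bit 13 = 0  t=0,i=15
  .##.. -> #   bit 12 = 1  t=0,i=6
  .#.## -> .   bit 11 = 0  t=0,i=4
  .#.#. -> .   bit 10 = 0  t=0,i=18
  .#..# -> .   bit 9 = 0  t=5,i=18
  .#... -> #   bit 8 = 1  t=2,i=6
  ..### -> #   bit 7 = 1  t=1,i=21
  ..##. -> #   bit 6 = 1  t=0,i=14
  ..#.# -> #   bit 5 = 1  t=0,i=3
  ..#.. -> .   bit 4 = 0  t=2,i=5
  ...## -> #   bit 3 = 1  t=0,i=13
  ...#. -> .   bit 2 = 0  t=0,i=2
  ....# -> #   bit 1 = 1  t=0,i=1
  ..... -> #   bit 0 = 1  t=0,i=9
  bits 01100001110101010001000111101011 = 1641353707

1641353707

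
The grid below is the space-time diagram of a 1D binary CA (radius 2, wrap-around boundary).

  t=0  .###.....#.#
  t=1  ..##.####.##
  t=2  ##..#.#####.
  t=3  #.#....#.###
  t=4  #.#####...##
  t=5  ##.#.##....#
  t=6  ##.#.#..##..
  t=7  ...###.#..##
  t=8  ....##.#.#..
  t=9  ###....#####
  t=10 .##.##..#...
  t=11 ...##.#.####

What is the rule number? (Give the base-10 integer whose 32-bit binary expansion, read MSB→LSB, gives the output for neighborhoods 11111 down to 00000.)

2054800663

  ##### -> .   bit 31 = 0  t=2,i=8
  ####. -> #   bit 30 = 1  t=1,i=7
  ###.# -> #   bit 29 = 1  t=1,i=8
  ###.. -> #   bit 28 = 1  t=0,i=3
  ##.## -> #   bit 27 = 1  t=1,i=4
  ##.#. -> .   bit 26 = 0  t=3,i=1
  ##..# -> #   bit 25 = 1  t=1,i=0
  ##... -> .   bit 24 = 0  t=0,i=4
  #.### -> .   bit 23 = 0  t=0,i=1
  #.##. -> #   bit 22 = 1  t=1,i=10
  #.#.# -> #   bit 21 = 1  t=0,i=11
  #.#.. -> #   bit 20 = 1  t=3,i=2
  #..## -> #   bit 19 = 1  t=1,i=1
  #..#. -> .   bit 18 = 0  t=2,i=3
  #...# -> .   bit 17 = 0  t=4,i=8
  #.... -> #   bit 16 = 1  t=0,i=5
  .#### -> #   bit 15 = 1  t=1,i=6
  .###. -> #   bit 14 = 1  t=0,i=2
  .##.# -> .   bit 13 = 0  t=1,i=3
  .##.. -> .   bit 12 = 0  t=1,i=11
  .#.## -> .   bit 11 = 0  t=0,i=0
  .#.#. -> #   bit 10 = 1  t=0,i=10
  .#..# -> .   bit 9 = 0  t=6,i=6
  .#... -> #   bit 8 = 1  t=3,i=3
  ..### -> .   bit 7 = 0  t=4,i=10
  ..##. -> .   bit 6 = 0  t=1,i=2
  ..#.# -> .   bit 5 = 0  t=0,i=9
  ..#.. -> #   bit 4 = 1  t=10,i=8
  ...## -> .   bit 3 = 0  t=4,i=9
  ...#. -> #   bit 2 = 1  t=0,i=8
  ....# -> #   bit 1 = 1  t=0,i=7
  ..... -> #   bit 0 = 1  t=0,i=6
  bits 01111010011110011100010100010111 = 2054800663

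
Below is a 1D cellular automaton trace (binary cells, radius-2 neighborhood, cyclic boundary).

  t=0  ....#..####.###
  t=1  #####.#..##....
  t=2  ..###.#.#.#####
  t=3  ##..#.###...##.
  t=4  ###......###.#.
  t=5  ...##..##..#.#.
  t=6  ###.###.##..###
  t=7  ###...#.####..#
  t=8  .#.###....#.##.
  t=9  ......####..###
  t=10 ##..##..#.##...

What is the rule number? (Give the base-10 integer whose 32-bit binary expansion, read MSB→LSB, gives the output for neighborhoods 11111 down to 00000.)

3816502558

  nb #####: next=#  (t=1,i=2, bit31=1)
  nb ####.: next=#  (t=0,i=9, bit30=1)
  nb ###.#: next=#  (t=0,i=10, bit29=1)
  nb ###..: next=.  (t=0,i=14, bit28=0)
  nb ##.##: next=.  (t=0,i=11, bit27=0)
  nb ##.#.: next=.  (t=1,i=5, bit26=0)
  nb ##..#: next=#  (t=2,i=0, bit25=1)
  nb ##...: next=#  (t=0,i=0, bit24=1)
  nb #.###: next=.  (t=0,i=12, bit23=0)
  nb #.##.: next=#  (t=3,i=0, bit22=1)
  nb #.#.#: next=#  (t=2,i=6, bit21=1)
  nb #.#..: next=#  (t=1,i=6, bit20=1)
  nb #..##: next=#  (t=0,i=6, bit19=1)
  nb #..#.: next=.  (t=3,i=3, bit18=0)
  nb #...#: next=#  (t=3,i=10, bit17=1)
  nb #....: next=#  (t=0,i=1, bit16=1)
  nb .####: next=.  (t=0,i=8, bit15=0)
  nb .###.: next=.  (t=0,i=13, bit14=0)
  nb .##.#: next=#  (t=3,i=13, bit13=1)
  nb .##..: next=#  (t=1,i=10, bit12=1)
  nb .#.##: next=.  (t=2,i=9, bit11=0)
  nb .#.#.: next=#  (t=2,i=7, bit10=1)
  nb .#..#: next=.  (t=0,i=5, bit9=0)
  nb .#...: next=#  (t=5,i=14, bit8=1)
  nb ..###: next=.  (t=0,i=7, bit7=0)
  nb ..##.: next=.  (t=1,i=9, bit6=0)
  nb ..#.#: next=.  (t=3,i=4, bit5=0)
  nb ..#..: next=#  (t=0,i=4, bit4=1)
  nb ...##: next=#  (t=1,i=14, bit3=1)
  nb ...#.: next=#  (t=0,i=3, bit2=1)
  nb ....#: next=#  (t=0,i=2, bit1=1)
  nb .....: next=.  (t=4,i=5, bit0=0)
  bits 11100011011110110011010100011110 = 3816502558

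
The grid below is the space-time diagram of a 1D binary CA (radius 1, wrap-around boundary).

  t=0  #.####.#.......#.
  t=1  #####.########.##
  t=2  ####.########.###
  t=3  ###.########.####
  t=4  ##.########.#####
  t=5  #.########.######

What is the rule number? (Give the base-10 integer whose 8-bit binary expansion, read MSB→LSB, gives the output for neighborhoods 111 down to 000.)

189

  nb ###: next=#  (t=0,i=3, bit7=1)
  nb ##.: next=.  (t=0,i=5, bit6=0)
  nb #.#: next=#  (t=0,i=1, bit5=1)
  nb #..: next=#  (t=0,i=8, bit4=1)
  nb .##: next=#  (t=0,i=2, bit3=1)
  nb .#.: next=#  (t=0,i=0, bit2=1)
  nb ..#: next=.  (t=0,i=14, bit1=0)
  nb ...: next=#  (t=0,i=9, bit0=1)
  bits 10111101 = 189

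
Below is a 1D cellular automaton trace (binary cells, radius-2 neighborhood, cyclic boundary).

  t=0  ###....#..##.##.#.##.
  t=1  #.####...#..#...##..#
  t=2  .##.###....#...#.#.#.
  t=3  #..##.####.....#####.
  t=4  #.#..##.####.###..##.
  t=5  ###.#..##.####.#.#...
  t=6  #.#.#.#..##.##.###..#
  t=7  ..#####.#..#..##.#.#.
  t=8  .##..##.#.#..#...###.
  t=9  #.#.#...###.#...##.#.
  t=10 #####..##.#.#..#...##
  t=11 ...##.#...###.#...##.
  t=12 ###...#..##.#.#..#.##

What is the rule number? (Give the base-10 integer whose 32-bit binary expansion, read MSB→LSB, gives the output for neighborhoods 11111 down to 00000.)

  ##### -> .   bit 31 = 0  t=3,i=17
  ####. -> #   bit 30 = 1  t=1,i=4
  ###.# -> #   bit 29 = 1  t=3,i=19
  ###.. -> #   bit 28 = 1  t=0,i=2
  ##.## -> #   bit 27 = 1  t=0,i=12
  ##.#. -> .   bit 26 = 0  t=0,i=15
  ##..# -> .   bit 25 = 0  t=1,i=18
  ##... -> #   bit 24 = 1  t=0,i=3
  #.### -> #   bit 23 = 1  t=0,i=0
  #.##. -> .   bit 22 = 0  t=0,i=13
  #.#.# -> #   bit 21 = 1  t=0,i=16
  #.#.. -> #   bit 20 = 1  t=2,i=19
  #..## -> #   bit 19 = 1  t=0,i=9
  #..#. -> #   bit 18 = 1  t=1,i=11
  #...# -> .   bit 17 = 0  t=1,i=7
  #.... -> #   bit 16 = 1  t=0,i=4
  .#### -> .   bit 15 = 0  t=1,i=3
  .###. -> .   bit 14 = 0  t=0,i=1
  .##.# -> .   bit 13 = 0  t=0,i=11
  .##.. -> #   bit 12 = 1  t=1,i=17
  .#.## -> #   bit 11 = 1  t=0,i=17
  .#.#. -> #   bit 10 = 1  t=2,i=16
  .#..# -> .   bit 9 = 0  t=0,i=8
  .#... -> .   bit 8 = 0  t=1,i=13
  ..### -> #   bit 7 = 1  t=3,i=15
  ..##. -> .   bit 6 = 0  t=0,i=10
  ..#.# -> #   bit 5 = 1  t=2,i=15
  ..#.. -> .   bit 4 = 0  t=0,i=7
  ...## -> #   bit 3 = 1  t=1,i=15
  ...#. -> .   bit 2 = 0  t=0,i=6
  ....# -> #   bit 1 = 1  t=0,i=5
  ..... -> .   bit 0 = 0  t=3,i=12
  bits 01111001101111010001110010101010 = 2042436778

2042436778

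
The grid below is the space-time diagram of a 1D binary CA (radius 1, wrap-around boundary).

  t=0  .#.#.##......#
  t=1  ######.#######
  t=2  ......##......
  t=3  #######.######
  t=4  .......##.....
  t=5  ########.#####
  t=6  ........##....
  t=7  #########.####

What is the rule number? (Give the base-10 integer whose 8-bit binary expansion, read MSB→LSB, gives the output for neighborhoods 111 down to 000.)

63

  ### -> .   bit 7 = 0  t=1,i=0
  ##. -> .   bit 6 = 0  t=0,i=6
  #.# -> #   bit 5 = 1  t=0,i=0
  #.. -> #   bit 4 = 1  t=0,i=7
  .## -> #   bit 3 = 1  t=0,i=5
  .#. -> #   bit 2 = 1  t=0,i=1
  ..# -> #   bit 1 = 1  t=0,i=12
  ... -> #   bit 0 = 1  t=0,i=8
  bits 00111111 = 63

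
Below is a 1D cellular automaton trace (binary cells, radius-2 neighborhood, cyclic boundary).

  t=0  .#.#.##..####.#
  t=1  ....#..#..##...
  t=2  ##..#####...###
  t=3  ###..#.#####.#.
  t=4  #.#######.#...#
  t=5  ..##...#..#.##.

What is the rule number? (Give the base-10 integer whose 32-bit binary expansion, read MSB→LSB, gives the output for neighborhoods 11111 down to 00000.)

1402440249

  ##### -> .   bit 31 = 0  t=2,i=6
  ####. -> #   bit 30 = 1  t=0,i=11
  ###.# -> .   bit 29 = 0  t=0,i=12
  ###.. -> #   bit 28 = 1  t=2,i=1
  ##.## -> .   bit 27 = 0  t=4,i=1
  ##.#. -> .   bit 26 = 0  t=0,i=13
  ##..# -> #   bit 25 = 1  t=0,i=7
  ##... -> #   bit 24 = 1  t=1,i=12
  #.### -> #   bit 23 = 1  t=3,i=0
  #.##. -> .   bit 22 = 0  t=0,i=5
  #.#.# -> .   bit 21 = 0  t=0,i=1
  #.#.. -> #   bit 20 = 1  t=4,i=10
  #..## -> .   bit 19 = 0  t=0,i=8
  #..#. -> #   bit 18 = 1  t=1,i=6
  #...# -> #   bit 17 = 1  t=2,i=10
  #.... -> #   bit 16 = 1  t=1,i=13
  .#### -> #   bit 15 = 1  t=0,i=10
  .###. -> .   bit 14 = 0  t=3,i=1
  .##.# -> .   bit 13 = 0  t=4,i=0
  .##.. -> .   bit 12 = 0  t=0,i=6
  .#.## -> #   bit 11 = 1  t=0,i=4
  .#.#. -> .   bit 10 = 0  t=0,i=0
  .#..# -> #   bit 9 = 1  t=1,i=5
  .#... -> .   bit 8 = 0  t=4,i=11
  ..### -> .   bit 7 = 0  t=0,i=9
  ..##. -> .   bit 6 = 0  t=1,i=10
  ..#.# -> #   bit 5 = 1  t=3,i=5
  ..#.. -> #   bit 4 = 1  t=1,i=4
  ...## -> #   bit 3 = 1  t=2,i=11
  ...#. -> .   bit 2 = 0  t=1,i=3
  ....# -> .   bit 1 = 0  t=1,i=2
  ..... -> #   bit 0 = 1  t=1,i=0
  bits 01010011100101111000101000111001 = 1402440249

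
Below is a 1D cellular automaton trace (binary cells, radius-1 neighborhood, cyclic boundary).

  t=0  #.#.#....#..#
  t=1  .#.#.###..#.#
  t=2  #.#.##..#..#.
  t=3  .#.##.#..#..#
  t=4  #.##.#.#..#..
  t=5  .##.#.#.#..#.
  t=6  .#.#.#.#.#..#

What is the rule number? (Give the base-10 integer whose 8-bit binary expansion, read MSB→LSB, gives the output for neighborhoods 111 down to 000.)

  ### -> .   bit 7 = 0  t=1,i=6
  ##. -> .   bit 6 = 0  t=0,i=0
  #.# -> #   bit 5 = 1  t=0,i=1
  #.. -> #   bit 4 = 1  t=0,i=5
  .## -> #   bit 3 = 1  t=0,i=12
  .#. -> .   bit 2 = 0  t=0,i=2
  ..# -> .   bit 1 = 0  t=0,i=8
  ... -> #   bit 0 = 1  t=0,i=6
  bits 00111001 = 57

57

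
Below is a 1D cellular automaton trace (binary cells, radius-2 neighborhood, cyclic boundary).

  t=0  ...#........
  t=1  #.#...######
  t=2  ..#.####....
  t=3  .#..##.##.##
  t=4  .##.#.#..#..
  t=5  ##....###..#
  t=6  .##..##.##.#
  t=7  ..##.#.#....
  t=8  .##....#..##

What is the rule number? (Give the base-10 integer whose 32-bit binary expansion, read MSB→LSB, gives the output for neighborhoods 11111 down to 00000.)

462852813

  nb #####: next=.  (t=1,i=8, bit31=0)
  nb ####.: next=.  (t=1,i=11, bit30=0)
  nb ###.#: next=.  (t=1,i=0, bit29=0)
  nb ###..: next=#  (t=2,i=7, bit28=1)
  nb ##.##: next=#  (t=3,i=6, bit27=1)
  nb ##.#.: next=.  (t=1,i=1, bit26=0)
  nb ##..#: next=#  (t=5,i=9, bit25=1)
  nb ##...: next=#  (t=2,i=8, bit24=1)
  nb #.###: next=#  (t=2,i=4, bit23=1)
  nb #.##.: next=.  (t=3,i=7, bit22=0)
  nb #.#.#: next=.  (t=4,i=4, bit21=0)
  nb #.#..: next=#  (t=1,i=2, bit20=1)
  nb #..##: next=.  (t=3,i=3, bit19=0)
  nb #..#.: next=#  (t=4,i=8, bit18=1)
  nb #...#: next=#  (t=1,i=4, bit17=1)
  nb #....: next=.  (t=0,i=5, bit16=0)
  nb .####: next=#  (t=1,i=7, bit15=1)
  nb .###.: next=.  (t=5,i=0, bit14=0)
  nb .##.#: next=.  (t=3,i=5, bit13=0)
  nb .##..: next=#  (t=6,i=2, bit12=1)
  nb .#.##: next=.  (t=2,i=3, bit11=0)
  nb .#.#.: next=.  (t=4,i=5, bit10=0)
  nb .#..#: next=#  (t=3,i=2, bit9=1)
  nb .#...: next=.  (t=0,i=4, bit8=0)
  nb ..###: next=#  (t=1,i=6, bit7=1)
  nb ..##.: next=#  (t=3,i=4, bit6=1)
  nb ..#.#: next=.  (t=2,i=2, bit5=0)
  nb ..#..: next=.  (t=0,i=3, bit4=0)
  nb ...##: next=#  (t=1,i=5, bit3=1)
  nb ...#.: next=#  (t=0,i=2, bit2=1)
  nb ....#: next=.  (t=0,i=1, bit1=0)
  nb .....: next=#  (t=0,i=0, bit0=1)
  bits 00011011100101101001001011001101 = 462852813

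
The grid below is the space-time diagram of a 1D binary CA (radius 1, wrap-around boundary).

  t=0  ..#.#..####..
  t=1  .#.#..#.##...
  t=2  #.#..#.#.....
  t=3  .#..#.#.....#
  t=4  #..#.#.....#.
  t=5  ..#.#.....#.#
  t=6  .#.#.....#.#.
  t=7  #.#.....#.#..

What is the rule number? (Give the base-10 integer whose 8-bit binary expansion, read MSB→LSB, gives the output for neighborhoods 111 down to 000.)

  ### -> #   bit 7 = 1  t=0,i=8
  ##. -> .   bit 6 = 0  t=0,i=10
  #.# -> #   bit 5 = 1  t=0,i=3
  #.. -> .   bit 4 = 0  t=0,i=5
  .## -> .   bit 3 = 0  t=0,i=7
  .#. -> .   bit 2 = 0  t=0,i=2
  ..# -> #   bit 1 = 1  t=0,i=1
  ... -> .   bit 0 = 0  t=0,i=0
  bits 10100010 = 162

162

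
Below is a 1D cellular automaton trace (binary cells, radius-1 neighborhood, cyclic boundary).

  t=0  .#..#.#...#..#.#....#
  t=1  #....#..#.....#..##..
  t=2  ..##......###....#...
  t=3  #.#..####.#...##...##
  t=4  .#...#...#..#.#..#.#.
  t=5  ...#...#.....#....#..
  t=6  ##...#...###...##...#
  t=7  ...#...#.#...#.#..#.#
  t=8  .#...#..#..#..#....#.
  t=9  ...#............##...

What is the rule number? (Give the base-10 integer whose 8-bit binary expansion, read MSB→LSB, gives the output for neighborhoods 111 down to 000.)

  nb ###: next=.  (t=2,i=11, bit7=0)
  nb ##.: next=.  (t=1,i=18, bit6=0)
  nb #.#: next=#  (t=0,i=0, bit5=1)
  nb #..: next=.  (t=0,i=2, bit4=0)
  nb .##: next=#  (t=1,i=17, bit3=1)
  nb .#.: next=.  (t=0,i=1, bit2=0)
  nb ..#: next=.  (t=0,i=3, bit1=0)
  nb ...: next=#  (t=0,i=8, bit0=1)
  bits 00101001 = 41

41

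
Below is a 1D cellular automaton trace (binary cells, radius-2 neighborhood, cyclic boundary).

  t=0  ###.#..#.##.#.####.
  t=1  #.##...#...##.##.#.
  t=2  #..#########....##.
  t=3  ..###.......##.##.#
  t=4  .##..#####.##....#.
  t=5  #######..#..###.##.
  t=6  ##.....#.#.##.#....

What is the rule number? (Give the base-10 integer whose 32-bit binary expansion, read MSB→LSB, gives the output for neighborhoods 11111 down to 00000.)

665555453

  #####|.  b31=0 t=2,i=5
  ####.|.  b30=0 t=0,i=16
  ###.#|#  b29=1 t=0,i=2
  ###..|.  b28=0 t=2,i=11
  ##.##|.  b27=0 t=0,i=18
  ##.#.|#  b26=1 t=0,i=3
  ##..#|#  b25=1 t=4,i=3
  ##...|#  b24=1 t=1,i=4
  #.###|#  b23=1 t=0,i=0
  #.##.|.  b22=0 t=0,i=9
  #.#.#|#  b21=1 t=0,i=12
  #.#..|.  b20=0 t=0,i=4
  #..##|#  b19=1 t=2,i=2
  #..#.|.  b18=0 t=0,i=6
  #...#|#  b17=1 t=1,i=5
  #....|#  b16=1 t=2,i=13
  .####|#  b15=1 t=0,i=15
  .###.|.  b14=0 t=0,i=1
  .##.#|.  b13=0 t=0,i=10
  .##..|#  b12=1 t=1,i=3
  .#.##|.  b11=0 t=0,i=8
  .#.#.|.  b10=0 t=1,i=18
  .#..#|.  b9=0 t=0,i=5
  .#...|#  b8=1 t=1,i=8
  ..###|#  b7=1 t=2,i=3
  ..##.|#  b6=1 t=1,i=11
  ..#.#|#  b5=1 t=0,i=7
  ..#..|#  b4=1 t=1,i=7
  ...##|#  b3=1 t=1,i=10
  ...#.|#  b2=1 t=1,i=6
  ....#|.  b1=0 t=2,i=14
  .....|#  b0=1 t=3,i=7
  bits 00100111101010111001000111111101 = 665555453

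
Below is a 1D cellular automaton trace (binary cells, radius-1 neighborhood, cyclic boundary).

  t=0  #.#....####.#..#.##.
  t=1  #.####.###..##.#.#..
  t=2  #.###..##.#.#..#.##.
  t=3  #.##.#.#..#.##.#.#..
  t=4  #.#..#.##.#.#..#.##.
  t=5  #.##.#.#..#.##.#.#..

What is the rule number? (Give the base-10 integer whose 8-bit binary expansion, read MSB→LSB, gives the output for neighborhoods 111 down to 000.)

  ### -> #   bit 7 = 1  t=0,i=8
  ##. -> .   bit 6 = 0  t=0,i=10
  #.# -> .   bit 5 = 0  t=0,i=1
  #.. -> #   bit 4 = 1  t=0,i=3
  .## -> #   bit 3 = 1  t=0,i=7
  .#. -> #   bit 2 = 1  t=0,i=0
  ..# -> .   bit 1 = 0  t=0,i=6
  ... -> #   bit 0 = 1  t=0,i=4
  bits 10011101 = 157

157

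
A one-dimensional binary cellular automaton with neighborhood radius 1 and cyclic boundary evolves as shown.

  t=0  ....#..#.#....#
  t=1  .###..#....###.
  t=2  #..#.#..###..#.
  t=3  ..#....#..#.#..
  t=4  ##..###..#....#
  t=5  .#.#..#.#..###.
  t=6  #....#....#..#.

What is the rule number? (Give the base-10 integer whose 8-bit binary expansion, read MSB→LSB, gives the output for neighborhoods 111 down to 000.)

  [7] ### => .  t=1,i=2
  [6] ##. => #  t=1,i=3
  [5] #.# => .  t=0,i=8
  [4] #.. => .  t=0,i=0
  [3] .## => .  t=1,i=1
  [2] .#. => .  t=0,i=4
  [1] ..# => #  t=0,i=3
  [0] ... => #  t=0,i=1
  bits 01000011 = 67

67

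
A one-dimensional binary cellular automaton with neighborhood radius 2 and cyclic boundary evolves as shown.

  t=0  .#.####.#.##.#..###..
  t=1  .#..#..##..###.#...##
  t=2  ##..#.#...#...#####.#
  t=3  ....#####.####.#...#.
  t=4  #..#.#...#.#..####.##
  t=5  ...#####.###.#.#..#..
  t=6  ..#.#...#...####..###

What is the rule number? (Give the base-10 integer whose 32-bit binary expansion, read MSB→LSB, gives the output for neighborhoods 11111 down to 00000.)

  nb #####: next=.  (t=2,i=16, bit31=0)
  nb ####.: next=.  (t=0,i=5, bit30=0)
  nb ###.#: next=.  (t=0,i=6, bit29=0)
  nb ###..: next=.  (t=0,i=18, bit28=0)
  nb ##.##: next=#  (t=2,i=19, bit27=1)
  nb ##.#.: next=#  (t=0,i=7, bit26=1)
  nb ##..#: next=.  (t=1,i=9, bit25=0)
  nb ##...: next=#  (t=0,i=19, bit24=1)
  nb #.###: next=.  (t=0,i=3, bit23=0)
  nb #.##.: next=.  (t=0,i=10, bit22=0)
  nb #.#.#: next=#  (t=0,i=8, bit21=1)
  nb #.#..: next=#  (t=0,i=13, bit20=1)
  nb #..##: next=#  (t=0,i=15, bit19=1)
  nb #..#.: next=.  (t=1,i=3, bit18=0)
  nb #...#: next=#  (t=0,i=20, bit17=1)
  nb #....: next=#  (t=3,i=0, bit16=1)
  nb .####: next=#  (t=0,i=4, bit15=1)
  nb .###.: next=.  (t=0,i=17, bit14=0)
  nb .##.#: next=#  (t=0,i=11, bit13=1)
  nb .##..: next=.  (t=1,i=8, bit12=0)
  nb .#.##: next=.  (t=0,i=2, bit11=0)
  nb .#.#.: next=#  (t=2,i=5, bit10=1)
  nb .#..#: next=.  (t=0,i=14, bit9=0)
  nb .#...: next=#  (t=1,i=16, bit8=1)
  nb ..###: next=.  (t=0,i=16, bit7=0)
  nb ..##.: next=.  (t=1,i=7, bit6=0)
  nb ..#.#: next=#  (t=0,i=1, bit5=1)
  nb ..#..: next=#  (t=1,i=4, bit4=1)
  nb ...##: next=#  (t=1,i=18, bit3=1)
  nb ...#.: next=.  (t=0,i=0, bit2=0)
  nb ....#: next=.  (t=3,i=2, bit1=0)
  nb .....: next=.  (t=3,i=1, bit0=0)
  bits 00001101001110111010010100111000 = 222012728

222012728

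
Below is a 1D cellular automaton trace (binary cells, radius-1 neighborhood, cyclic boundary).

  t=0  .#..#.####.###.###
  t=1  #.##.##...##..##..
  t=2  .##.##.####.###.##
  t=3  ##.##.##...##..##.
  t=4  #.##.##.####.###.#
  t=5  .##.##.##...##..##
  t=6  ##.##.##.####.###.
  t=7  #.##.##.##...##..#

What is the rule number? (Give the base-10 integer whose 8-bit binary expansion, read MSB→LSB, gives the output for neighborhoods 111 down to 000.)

  nb ###: next=.  (t=0,i=7, bit7=0)
  nb ##.: next=.  (t=0,i=9, bit6=0)
  nb #.#: next=#  (t=0,i=0, bit5=1)
  nb #..: next=#  (t=0,i=2, bit4=1)
  nb .##: next=#  (t=0,i=6, bit3=1)
  nb .#.: next=.  (t=0,i=1, bit2=0)
  nb ..#: next=#  (t=0,i=3, bit1=1)
  nb ...: next=#  (t=1,i=8, bit0=1)
  bits 00111011 = 59

59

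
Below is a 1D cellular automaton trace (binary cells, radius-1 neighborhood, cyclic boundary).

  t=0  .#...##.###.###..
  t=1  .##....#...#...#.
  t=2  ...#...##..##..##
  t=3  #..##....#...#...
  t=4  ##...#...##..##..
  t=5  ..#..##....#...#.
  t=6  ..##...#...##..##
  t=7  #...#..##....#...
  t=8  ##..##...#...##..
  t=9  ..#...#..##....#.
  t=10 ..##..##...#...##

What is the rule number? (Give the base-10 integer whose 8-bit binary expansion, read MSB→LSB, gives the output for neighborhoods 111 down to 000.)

  [7] ### => .  t=0,i=9
  [6] ##. => .  t=0,i=6
  [5] #.# => #  t=0,i=7
  [4] #.. => #  t=0,i=2
  [3] .## => .  t=0,i=5
  [2] .#. => #  t=0,i=1
  [1] ..# => .  t=0,i=0
  [0] ... => .  t=0,i=3
  bits 00110100 = 52

52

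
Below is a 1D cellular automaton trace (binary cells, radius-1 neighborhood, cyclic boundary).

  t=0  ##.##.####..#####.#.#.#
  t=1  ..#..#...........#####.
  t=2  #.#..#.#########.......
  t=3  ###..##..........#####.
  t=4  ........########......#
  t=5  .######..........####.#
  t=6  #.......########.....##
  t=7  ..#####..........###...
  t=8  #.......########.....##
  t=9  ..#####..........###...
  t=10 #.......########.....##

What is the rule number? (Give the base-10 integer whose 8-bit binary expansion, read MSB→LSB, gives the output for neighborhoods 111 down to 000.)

  nb ###: next=.  (t=0,i=0, bit7=0)
  nb ##.: next=.  (t=0,i=1, bit6=0)
  nb #.#: next=#  (t=0,i=2, bit5=1)
  nb #..: next=.  (t=0,i=10, bit4=0)
  nb .##: next=.  (t=0,i=3, bit3=0)
  nb .#.: next=#  (t=0,i=18, bit2=1)
  nb ..#: next=.  (t=0,i=11, bit1=0)
  nb ...: next=#  (t=1,i=0, bit0=1)
  bits 00100101 = 37

37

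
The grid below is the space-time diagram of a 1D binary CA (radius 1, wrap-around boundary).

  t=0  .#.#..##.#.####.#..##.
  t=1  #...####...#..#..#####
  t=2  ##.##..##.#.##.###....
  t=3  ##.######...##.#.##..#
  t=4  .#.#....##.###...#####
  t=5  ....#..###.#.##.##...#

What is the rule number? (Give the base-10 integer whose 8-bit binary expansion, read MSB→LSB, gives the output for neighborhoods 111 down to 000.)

90

  ###|.  b7=0 t=0,i=12
  ##.|#  b6=1 t=0,i=7
  #.#|.  b5=0 t=0,i=2
  #..|#  b4=1 t=0,i=4
  .##|#  b3=1 t=0,i=6
  .#.|.  b2=0 t=0,i=1
  ..#|#  b1=1 t=0,i=0
  ...|.  b0=0 t=1,i=2
  bits 01011010 = 90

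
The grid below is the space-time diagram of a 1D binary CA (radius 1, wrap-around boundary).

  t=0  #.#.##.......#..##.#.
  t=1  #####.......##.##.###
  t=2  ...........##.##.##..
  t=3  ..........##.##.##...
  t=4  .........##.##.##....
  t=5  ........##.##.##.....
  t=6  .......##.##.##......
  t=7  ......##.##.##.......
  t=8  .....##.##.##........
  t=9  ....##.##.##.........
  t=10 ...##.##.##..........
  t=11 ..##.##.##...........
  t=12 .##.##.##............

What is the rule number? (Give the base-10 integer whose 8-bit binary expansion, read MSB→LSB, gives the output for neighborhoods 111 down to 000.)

  nb ###: next=.  (t=1,i=0, bit7=0)
  nb ##.: next=.  (t=0,i=5, bit6=0)
  nb #.#: next=#  (t=0,i=1, bit5=1)
  nb #..: next=.  (t=0,i=6, bit4=0)
  nb .##: next=#  (t=0,i=4, bit3=1)
  nb .#.: next=#  (t=0,i=0, bit2=1)
  nb ..#: next=#  (t=0,i=12, bit1=1)
  nb ...: next=.  (t=0,i=7, bit0=0)
  bits 00101110 = 46

46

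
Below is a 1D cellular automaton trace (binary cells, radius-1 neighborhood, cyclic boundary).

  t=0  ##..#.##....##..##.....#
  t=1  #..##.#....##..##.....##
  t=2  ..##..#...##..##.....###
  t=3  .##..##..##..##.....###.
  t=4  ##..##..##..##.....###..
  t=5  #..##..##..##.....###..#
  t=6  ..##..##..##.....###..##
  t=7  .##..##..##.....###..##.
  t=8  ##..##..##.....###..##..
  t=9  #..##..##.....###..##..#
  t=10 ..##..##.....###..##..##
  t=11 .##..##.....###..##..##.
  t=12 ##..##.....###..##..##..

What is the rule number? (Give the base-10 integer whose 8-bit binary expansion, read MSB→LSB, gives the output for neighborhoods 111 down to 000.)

  [7] ### => #  t=0,i=0
  [6] ##. => .  t=0,i=1
  [5] #.# => .  t=0,i=5
  [4] #.. => .  t=0,i=2
  [3] .## => #  t=0,i=6
  [2] .#. => #  t=0,i=4
  [1] ..# => #  t=0,i=3
  [0] ... => .  t=0,i=9
  bits 10001110 = 142

142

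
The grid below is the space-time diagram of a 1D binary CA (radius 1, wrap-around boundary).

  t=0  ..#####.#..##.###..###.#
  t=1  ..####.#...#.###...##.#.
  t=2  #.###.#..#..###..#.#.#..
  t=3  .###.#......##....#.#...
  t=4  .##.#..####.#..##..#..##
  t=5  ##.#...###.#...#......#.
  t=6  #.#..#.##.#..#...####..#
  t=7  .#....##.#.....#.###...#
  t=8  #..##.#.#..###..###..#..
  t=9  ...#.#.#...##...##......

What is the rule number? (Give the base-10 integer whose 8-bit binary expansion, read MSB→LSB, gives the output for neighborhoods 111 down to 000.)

  nb ###: next=#  (t=0,i=3, bit7=1)
  nb ##.: next=.  (t=0,i=6, bit6=0)
  nb #.#: next=#  (t=0,i=7, bit5=1)
  nb #..: next=.  (t=0,i=0, bit4=0)
  nb .##: next=#  (t=0,i=2, bit3=1)
  nb .#.: next=.  (t=0,i=8, bit2=0)
  nb ..#: next=.  (t=0,i=1, bit1=0)
  nb ...: next=#  (t=1,i=0, bit0=1)
  bits 10101001 = 169

169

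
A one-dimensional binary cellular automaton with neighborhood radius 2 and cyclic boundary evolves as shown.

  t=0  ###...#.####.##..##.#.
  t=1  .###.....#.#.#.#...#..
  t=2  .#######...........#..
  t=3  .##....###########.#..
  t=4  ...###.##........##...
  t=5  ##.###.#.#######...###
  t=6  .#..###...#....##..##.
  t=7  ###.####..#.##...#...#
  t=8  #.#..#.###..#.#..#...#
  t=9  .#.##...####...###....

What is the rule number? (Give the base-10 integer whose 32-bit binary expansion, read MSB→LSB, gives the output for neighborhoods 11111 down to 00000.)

  nb #####: next=.  (t=2,i=3, bit31=0)
  nb ####.: next=.  (t=0,i=10, bit30=0)
  nb ###.#: next=#  (t=0,i=11, bit29=1)
  nb ###..: next=#  (t=0,i=2, bit28=1)
  nb ##.##: next=.  (t=0,i=12, bit27=0)
  nb ##.#.: next=#  (t=0,i=19, bit26=1)
  nb ##..#: next=#  (t=0,i=15, bit25=1)
  nb ##...: next=#  (t=0,i=3, bit24=1)
  nb #.###: next=.  (t=0,i=0, bit23=0)
  nb #.##.: next=#  (t=0,i=13, bit22=1)
  nb #.#.#: next=.  (t=0,i=20, bit21=0)
  nb #.#..: next=.  (t=1,i=15, bit20=0)
  nb #..##: next=.  (t=0,i=16, bit19=0)
  nb #..#.: next=#  (t=6,i=0, bit18=1)
  nb #...#: next=.  (t=0,i=4, bit17=0)
  nb #....: next=#  (t=1,i=5, bit16=1)
  nb .####: next=#  (t=0,i=9, bit15=1)
  nb .###.: next=#  (t=0,i=1, bit14=1)
  nb .##.#: next=.  (t=0,i=18, bit13=0)
  nb .##..: next=.  (t=0,i=14, bit12=0)
  nb .#.##: next=.  (t=0,i=7, bit11=0)
  nb .#.#.: next=.  (t=1,i=10, bit10=0)
  nb .#..#: next=#  (t=6,i=2, bit9=1)
  nb .#...: next=.  (t=1,i=16, bit8=0)
  nb ..###: next=#  (t=1,i=1, bit7=1)
  nb ..##.: next=.  (t=0,i=17, bit6=0)
  nb ..#.#: next=.  (t=0,i=6, bit5=0)
  nb ..#..: next=#  (t=1,i=19, bit4=1)
  nb ...##: next=.  (t=1,i=0, bit3=0)
  nb ...#.: next=.  (t=0,i=5, bit2=0)
  nb ....#: next=#  (t=1,i=7, bit1=1)
  nb .....: next=#  (t=1,i=6, bit0=1)
  bits 00110111010001011100001010010011 = 927318675

927318675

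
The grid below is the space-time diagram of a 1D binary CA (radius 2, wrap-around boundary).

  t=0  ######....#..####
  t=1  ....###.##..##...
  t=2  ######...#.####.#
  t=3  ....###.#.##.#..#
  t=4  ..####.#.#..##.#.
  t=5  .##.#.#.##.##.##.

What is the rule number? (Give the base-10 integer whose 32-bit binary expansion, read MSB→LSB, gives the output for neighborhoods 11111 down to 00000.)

  nb #####: next=.  (t=0,i=0, bit31=0)
  nb ####.: next=#  (t=0,i=4, bit30=1)
  nb ###.#: next=.  (t=1,i=6, bit29=0)
  nb ###..: next=#  (t=0,i=5, bit28=1)
  nb ##.##: next=.  (t=1,i=7, bit27=0)
  nb ##.#.: next=#  (t=3,i=7, bit26=1)
  nb ##..#: next=.  (t=1,i=10, bit25=0)
  nb ##...: next=#  (t=0,i=6, bit24=1)
  nb #.###: next=#  (t=2,i=11, bit23=1)
  nb #.##.: next=.  (t=1,i=8, bit22=0)
  nb #.#.#: next=.  (t=3,i=8, bit21=0)
  nb #.#..: next=#  (t=3,i=13, bit20=1)
  nb #..##: next=#  (t=0,i=12, bit19=1)
  nb #..#.: next=#  (t=3,i=15, bit18=1)
  nb #...#: next=.  (t=2,i=7, bit17=0)
  nb #....: next=.  (t=0,i=7, bit16=0)
  nb .####: next=.  (t=0,i=14, bit15=0)
  nb .###.: next=#  (t=1,i=5, bit14=1)
  nb .##.#: next=.  (t=3,i=11, bit13=0)
  nb .##..: next=#  (t=1,i=9, bit12=1)
  nb .#.##: next=#  (t=2,i=10, bit11=1)
  nb .#.#.: next=#  (t=4,i=8, bit10=1)
  nb .#..#: next=.  (t=0,i=11, bit9=0)
  nb .#...: next=.  (t=3,i=0, bit8=0)
  nb ..###: next=#  (t=0,i=13, bit7=1)
  nb ..##.: next=#  (t=1,i=12, bit6=1)
  nb ..#.#: next=.  (t=2,i=9, bit5=0)
  nb ..#..: next=.  (t=0,i=10, bit4=0)
  nb ...##: next=#  (t=1,i=3, bit3=1)
  nb ...#.: next=#  (t=0,i=9, bit2=1)
  nb ....#: next=#  (t=0,i=8, bit1=1)
  nb .....: next=#  (t=1,i=0, bit0=1)
  bits 01010101100111000101110011001111 = 1436310735

1436310735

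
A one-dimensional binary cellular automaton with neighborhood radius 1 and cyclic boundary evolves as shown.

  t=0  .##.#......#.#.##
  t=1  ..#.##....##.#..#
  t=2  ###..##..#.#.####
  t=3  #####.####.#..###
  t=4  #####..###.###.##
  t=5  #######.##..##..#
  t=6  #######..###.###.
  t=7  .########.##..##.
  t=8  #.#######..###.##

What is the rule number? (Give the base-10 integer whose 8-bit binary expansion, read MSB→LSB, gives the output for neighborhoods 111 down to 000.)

  [7] ### => #  t=2,i=0
  [6] ##. => #  t=0,i=2
  [5] #.# => .  t=0,i=0
  [4] #.. => #  t=0,i=5
  [3] .## => .  t=0,i=1
  [2] .#. => #  t=0,i=4
  [1] ..# => #  t=0,i=10
  [0] ... => .  t=0,i=6
  bits 11010110 = 214

214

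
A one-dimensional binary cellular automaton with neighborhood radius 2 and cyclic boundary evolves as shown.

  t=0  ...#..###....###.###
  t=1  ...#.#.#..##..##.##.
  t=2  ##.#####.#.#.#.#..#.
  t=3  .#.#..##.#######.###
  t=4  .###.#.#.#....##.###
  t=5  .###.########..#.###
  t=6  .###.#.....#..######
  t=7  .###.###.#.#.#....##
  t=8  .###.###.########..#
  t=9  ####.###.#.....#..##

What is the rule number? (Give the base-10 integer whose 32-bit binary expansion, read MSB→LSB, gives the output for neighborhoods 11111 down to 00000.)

1623031090

  ##### -> .   bit 31 = 0  t=2,i=5
  ####. -> #   bit 30 = 1  t=2,i=6
  ###.# -> #   bit 29 = 1  t=0,i=15
  ###.. -> .   bit 28 = 0  t=0,i=8
  ##.## -> .   bit 27 = 0  t=0,i=16
  ##.#. -> .   bit 26 = 0  t=2,i=8
  ##..# -> .   bit 25 = 0  t=1,i=12
  ##... -> .   bit 24 = 0  t=0,i=0
  #.### -> #   bit 23 = 1  t=0,i=17
  #.##. -> .   bit 22 = 0  t=1,i=17
  #.#.# -> #   bit 21 = 1  t=1,i=5
  #.#.. -> #   bit 20 = 1  t=1,i=7
  #..## -> #   bit 19 = 1  t=0,i=5
  #..#. -> #   bit 18 = 1  t=2,i=17
  #...# -> .   bit 17 = 0  t=0,i=1
  #.... -> #   bit 16 = 1  t=0,i=10
  .#### -> .   bit 15 = 0  t=2,i=4
  .###. -> #   bit 14 = 1  t=0,i=7
  .##.# -> #   bit 13 = 1  t=1,i=15
  .##.. -> #   bit 12 = 1  t=1,i=11
  .#.## -> #   bit 11 = 1  t=2,i=19
  .#.#. -> #   bit 10 = 1  t=1,i=4
  .#..# -> .   bit 9 = 0  t=0,i=4
  .#... -> #   bit 8 = 1  t=4,i=10
  ..### -> .   bit 7 = 0  t=0,i=6
  ..##. -> .   bit 6 = 0  t=1,i=10
  ..#.# -> #   bit 5 = 1  t=1,i=3
  ..#.. -> #   bit 4 = 1  t=0,i=3
  ...## -> .   bit 3 = 0  t=0,i=12
  ...#. -> .   bit 2 = 0  t=0,i=2
  ....# -> #   bit 1 = 1  t=0,i=11
  ..... -> .   bit 0 = 0  t=6,i=8
  bits 01100000101111010111110100110010 = 1623031090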